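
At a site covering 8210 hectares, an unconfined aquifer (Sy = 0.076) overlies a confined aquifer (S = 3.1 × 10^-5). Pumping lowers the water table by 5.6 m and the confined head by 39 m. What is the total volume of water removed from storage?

ΔV ≈ 3.5 × 10^7 m³

A = 8210 hectares = 8.21 × 10^7 m²
Unconfined: ΔV_u = Sy × A × Δh_u = 0.076 × 8.21 × 10^7 × 5.6 = 3.494 × 10^7 m³
Confined: ΔV_c = S × A × Δh_c = 3.1 × 10^-5 × 8.21 × 10^7 × 39 = 99260 m³
Total ΔV = 3.494 × 10^7 + 99260 = 3.504 × 10^7 m³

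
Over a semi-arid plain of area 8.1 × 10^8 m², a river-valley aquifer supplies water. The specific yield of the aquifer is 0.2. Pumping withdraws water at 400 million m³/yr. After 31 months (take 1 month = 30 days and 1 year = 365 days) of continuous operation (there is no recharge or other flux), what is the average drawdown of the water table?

Q = 400 million m³/yr = 1.096 × 10^6 m³/d
t = 31 months = 930 d
ΔV = Q × t = 1.096 × 10^6 m³/d × 930 d = 1.019 × 10^9 m³
Δh = ΔV / (Sy × A) = 1.019 × 10^9 / (0.2 × 8.1 × 10^8) = 6.291 m

Δh ≈ 6.29 m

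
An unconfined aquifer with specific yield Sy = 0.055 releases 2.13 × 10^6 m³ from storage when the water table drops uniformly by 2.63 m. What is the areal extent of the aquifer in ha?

A = ΔV / (Sy × Δh) = 2.13 × 10^6 / (0.055 × 2.63) = 1.473 × 10^7 m²
A = 1.473 × 10^7 m² = 1473 ha

A ≈ 1470 ha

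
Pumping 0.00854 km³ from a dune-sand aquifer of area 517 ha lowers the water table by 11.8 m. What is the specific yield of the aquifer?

Sy ≈ 0.14

A = 517 ha = 5.17 × 10^6 m²
ΔV = 0.00854 km³ = 8.54 × 10^6 m³
Sy = ΔV / (A × Δh) = 8.54 × 10^6 m³ / (5.17 × 10^6 m² × 11.8 m) = 0.14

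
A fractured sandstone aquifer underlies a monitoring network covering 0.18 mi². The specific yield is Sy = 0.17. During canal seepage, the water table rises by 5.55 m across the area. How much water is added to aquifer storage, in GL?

A = 0.18 mi² = 4.662 × 10^5 m²
ΔV = Sy × A × Δh = 0.17 × 4.662 × 10^5 m² × 5.55 m = 4.399 × 10^5 m³
ΔV = 4.399 × 10^5 m³ = 0.4399 GL

ΔV ≈ 0.44 GL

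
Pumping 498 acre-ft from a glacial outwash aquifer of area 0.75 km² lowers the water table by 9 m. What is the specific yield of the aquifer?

Sy ≈ 0.091

A = 0.75 km² = 7.5 × 10^5 m²
ΔV = 498 acre-ft = 6.143 × 10^5 m³
Sy = ΔV / (A × Δh) = 6.143 × 10^5 m³ / (7.5 × 10^5 m² × 9 m) = 0.091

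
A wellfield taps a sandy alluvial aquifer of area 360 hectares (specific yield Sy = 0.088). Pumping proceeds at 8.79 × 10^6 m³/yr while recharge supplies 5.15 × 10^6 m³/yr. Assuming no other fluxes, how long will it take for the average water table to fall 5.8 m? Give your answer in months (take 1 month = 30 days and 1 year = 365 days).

t ≈ 6.14 months

A = 360 hectares = 3.6 × 10^6 m²
ΔV = Sy × A × Δh = 0.088 × 3.6 × 10^6 × 5.8 = 1.837 × 10^6 m³
Net withdrawal = 8.79 × 10^6 − 5.15 × 10^6 = 3.64 × 10^6 m³/yr = 9973 m³/d
t = ΔV / Q = 1.837 × 10^6 m³ / 9973 m³/d = 184.2 d
t = 184.2 d ≈ 6.142 months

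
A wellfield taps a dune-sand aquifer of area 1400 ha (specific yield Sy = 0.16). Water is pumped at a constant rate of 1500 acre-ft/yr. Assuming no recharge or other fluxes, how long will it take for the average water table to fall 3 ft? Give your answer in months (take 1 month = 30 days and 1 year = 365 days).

A = 1400 ha = 1.4 × 10^7 m²
Δh = 3 ft = 0.9144 m
ΔV = Sy × A × Δh = 0.16 × 1.4 × 10^7 × 0.9144 = 2.048 × 10^6 m³
Q = 1500 acre-ft/yr = 5069 m³/d
t = ΔV / Q = 2.048 × 10^6 m³ / 5069 m³/d = 404.1 d
t = 404.1 d ≈ 13.47 months

t ≈ 13.5 months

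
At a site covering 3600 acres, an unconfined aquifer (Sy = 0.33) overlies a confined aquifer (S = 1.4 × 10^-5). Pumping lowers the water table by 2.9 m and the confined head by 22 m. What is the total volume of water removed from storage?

ΔV ≈ 1.39 × 10^7 m³

A = 3600 acres = 1.457 × 10^7 m²
Unconfined: ΔV_u = Sy × A × Δh_u = 0.33 × 1.457 × 10^7 × 2.9 = 1.394 × 10^7 m³
Confined: ΔV_c = S × A × Δh_c = 1.4 × 10^-5 × 1.457 × 10^7 × 22 = 4487 m³
Total ΔV = 1.394 × 10^7 + 4487 = 1.395 × 10^7 m³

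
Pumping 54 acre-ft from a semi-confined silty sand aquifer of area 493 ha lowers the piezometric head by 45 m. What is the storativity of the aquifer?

A = 493 ha = 4.93 × 10^6 m²
ΔV = 54 acre-ft = 66610 m³
S = ΔV / (A × Δh) = 66610 m³ / (4.93 × 10^6 m² × 45 m) = 3.002 × 10^-4

S ≈ 3 × 10^-4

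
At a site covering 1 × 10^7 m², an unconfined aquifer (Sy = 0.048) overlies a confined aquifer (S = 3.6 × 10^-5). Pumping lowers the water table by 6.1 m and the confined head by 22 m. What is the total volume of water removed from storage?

Unconfined: ΔV_u = Sy × A × Δh_u = 0.048 × 1 × 10^7 × 6.1 = 2.928 × 10^6 m³
Confined: ΔV_c = S × A × Δh_c = 3.6 × 10^-5 × 1 × 10^7 × 22 = 7920 m³
Total ΔV = 2.928 × 10^6 + 7920 = 2.936 × 10^6 m³

ΔV ≈ 2.94 × 10^6 m³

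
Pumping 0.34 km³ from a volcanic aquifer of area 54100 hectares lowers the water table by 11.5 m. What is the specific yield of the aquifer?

A = 54100 hectares = 5.41 × 10^8 m²
ΔV = 0.34 km³ = 3.4 × 10^8 m³
Sy = ΔV / (A × Δh) = 3.4 × 10^8 m³ / (5.41 × 10^8 m² × 11.5 m) = 0.05465

Sy ≈ 0.055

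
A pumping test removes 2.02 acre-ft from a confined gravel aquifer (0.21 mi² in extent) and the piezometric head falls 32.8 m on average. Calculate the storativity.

A = 0.21 mi² = 5.439 × 10^5 m²
ΔV = 2.02 acre-ft = 2492 m³
S = ΔV / (A × Δh) = 2492 m³ / (5.439 × 10^5 m² × 32.8 m) = 1.397 × 10^-4

S ≈ 1.4 × 10^-4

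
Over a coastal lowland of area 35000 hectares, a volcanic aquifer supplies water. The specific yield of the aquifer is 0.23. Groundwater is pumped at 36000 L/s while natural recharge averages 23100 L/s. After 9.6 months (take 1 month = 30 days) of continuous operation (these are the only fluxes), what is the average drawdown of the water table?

Δh ≈ 3.99 m

A = 35000 hectares = 3.5 × 10^8 m²
Net abstraction = 36000 − 23100 = 12900 L/s
Q_net = 12900 L/s = 1.115 × 10^6 m³/d
t = 9.6 months = 288 d
ΔV = Q × t = 1.115 × 10^6 m³/d × 288 d = 3.21 × 10^8 m³
Δh = ΔV / (Sy × A) = 3.21 × 10^8 / (0.23 × 3.5 × 10^8) = 3.987 m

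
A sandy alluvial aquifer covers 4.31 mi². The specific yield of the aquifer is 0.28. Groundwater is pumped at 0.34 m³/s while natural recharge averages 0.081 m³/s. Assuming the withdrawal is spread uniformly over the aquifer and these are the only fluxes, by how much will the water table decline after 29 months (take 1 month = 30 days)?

A = 4.31 mi² = 1.116 × 10^7 m²
Net abstraction = 0.34 − 0.081 = 0.259 m³/s
Q_net = 0.259 m³/s = 22380 m³/d
t = 29 months = 870 d
ΔV = Q × t = 22380 m³/d × 870 d = 1.947 × 10^7 m³
Δh = ΔV / (Sy × A) = 1.947 × 10^7 / (0.28 × 1.116 × 10^7) = 6.229 m

Δh ≈ 6.23 m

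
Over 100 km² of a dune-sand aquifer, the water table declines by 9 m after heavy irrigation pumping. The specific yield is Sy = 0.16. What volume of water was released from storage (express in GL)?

ΔV ≈ 144 GL

A = 100 km² = 1 × 10^8 m²
ΔV = Sy × A × Δh = 0.16 × 1 × 10^8 m² × 9 m = 1.44 × 10^8 m³
ΔV = 1.44 × 10^8 m³ = 144 GL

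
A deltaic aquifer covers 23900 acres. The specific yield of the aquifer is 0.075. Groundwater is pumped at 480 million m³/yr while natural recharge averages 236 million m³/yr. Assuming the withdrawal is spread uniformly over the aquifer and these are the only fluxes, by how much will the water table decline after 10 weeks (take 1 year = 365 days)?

Δh ≈ 6.45 m

A = 23900 acres = 9.672 × 10^7 m²
Net abstraction = 480 − 236 = 244 million m³/yr
Q_net = 244 million m³/yr = 6.685 × 10^5 m³/d
t = 10 weeks = 70 d
ΔV = Q × t = 6.685 × 10^5 m³/d × 70 d = 4.679 × 10^7 m³
Δh = ΔV / (Sy × A) = 4.679 × 10^7 / (0.075 × 9.672 × 10^7) = 6.451 m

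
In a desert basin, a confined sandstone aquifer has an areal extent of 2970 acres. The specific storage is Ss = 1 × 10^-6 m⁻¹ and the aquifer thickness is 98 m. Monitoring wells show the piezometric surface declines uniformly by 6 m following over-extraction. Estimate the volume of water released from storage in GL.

ΔV ≈ 0.00707 GL

S = Ss × b = 1 × 10^-6 m⁻¹ × 98 m = 9.8 × 10^-5
A = 2970 acres = 1.202 × 10^7 m²
ΔV = S × A × Δh = 9.8 × 10^-5 × 1.202 × 10^7 m² × 6 m = 7067 m³
ΔV = 7067 m³ = 0.007067 GL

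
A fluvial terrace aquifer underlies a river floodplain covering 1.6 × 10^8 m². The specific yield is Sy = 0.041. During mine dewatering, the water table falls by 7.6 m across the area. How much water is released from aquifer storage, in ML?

ΔV = Sy × A × Δh = 0.041 × 1.6 × 10^8 m² × 7.6 m = 4.986 × 10^7 m³
ΔV = 4.986 × 10^7 m³ = 49860 ML

ΔV ≈ 49900 ML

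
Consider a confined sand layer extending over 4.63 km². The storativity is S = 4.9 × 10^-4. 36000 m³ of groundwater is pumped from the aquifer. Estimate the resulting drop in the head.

Δh ≈ 15.9 m

A = 4.63 km² = 4.63 × 10^6 m²
Δh = ΔV / (S × A) = 36000 m³ / (4.9 × 10^-4 × 4.63 × 10^6 m²) = 15.87 m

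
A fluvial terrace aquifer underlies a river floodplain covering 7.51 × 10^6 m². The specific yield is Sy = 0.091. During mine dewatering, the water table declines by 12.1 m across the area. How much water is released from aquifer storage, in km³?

ΔV ≈ 0.00827 km³

ΔV = Sy × A × Δh = 0.091 × 7.51 × 10^6 m² × 12.1 m = 8.269 × 10^6 m³
ΔV = 8.269 × 10^6 m³ = 0.008269 km³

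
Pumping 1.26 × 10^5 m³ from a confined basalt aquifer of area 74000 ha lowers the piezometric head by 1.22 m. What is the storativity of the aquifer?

S ≈ 1.4 × 10^-4

A = 74000 ha = 7.4 × 10^8 m²
S = ΔV / (A × Δh) = 1.26 × 10^5 m³ / (7.4 × 10^8 m² × 1.22 m) = 1.396 × 10^-4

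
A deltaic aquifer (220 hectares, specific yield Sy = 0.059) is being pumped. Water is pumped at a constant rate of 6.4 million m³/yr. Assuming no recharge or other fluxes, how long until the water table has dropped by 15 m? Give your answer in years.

t ≈ 0.304 years

A = 220 hectares = 2.2 × 10^6 m²
ΔV = Sy × A × Δh = 0.059 × 2.2 × 10^6 × 15 = 1.947 × 10^6 m³
Q = 6.4 million m³/yr = 17530 m³/d
t = ΔV / Q = 1.947 × 10^6 m³ / 17530 m³/d = 111 d
t = 111 d ≈ 0.3042 years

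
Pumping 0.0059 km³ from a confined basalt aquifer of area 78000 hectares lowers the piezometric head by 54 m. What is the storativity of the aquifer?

A = 78000 hectares = 7.8 × 10^8 m²
ΔV = 0.0059 km³ = 5.9 × 10^6 m³
S = ΔV / (A × Δh) = 5.9 × 10^6 m³ / (7.8 × 10^8 m² × 54 m) = 1.401 × 10^-4

S ≈ 1.4 × 10^-4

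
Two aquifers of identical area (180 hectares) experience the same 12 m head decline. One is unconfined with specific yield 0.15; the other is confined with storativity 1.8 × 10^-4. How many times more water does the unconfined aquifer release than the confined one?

A = 180 hectares = 1.8 × 10^6 m²
Unconfined: ΔV_u = Sy × A × Δh = 0.15 × 1.8 × 10^6 × 12 = 3.24 × 10^6 m³
Confined: ΔV_c = S × A × Δh = 1.8 × 10^-4 × 1.8 × 10^6 × 12 = 3888 m³
Ratio = ΔV_u / ΔV_c = Sy / S = 0.15 / 1.8 × 10^-4 = 833.3

ΔV_u / ΔV_c ≈ 833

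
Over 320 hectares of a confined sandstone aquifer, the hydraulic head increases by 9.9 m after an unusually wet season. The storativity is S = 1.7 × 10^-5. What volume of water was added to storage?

A = 320 hectares = 3.2 × 10^6 m²
ΔV = S × A × Δh = 1.7 × 10^-5 × 3.2 × 10^6 m² × 9.9 m = 538.6 m³

ΔV ≈ 539 m³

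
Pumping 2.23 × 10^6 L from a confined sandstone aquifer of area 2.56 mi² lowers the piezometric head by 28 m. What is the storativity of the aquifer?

S ≈ 1.2 × 10^-5

A = 2.56 mi² = 6.63 × 10^6 m²
ΔV = 2.23 × 10^6 L = 2230 m³
S = ΔV / (A × Δh) = 2230 m³ / (6.63 × 10^6 m² × 28 m) = 1.201 × 10^-5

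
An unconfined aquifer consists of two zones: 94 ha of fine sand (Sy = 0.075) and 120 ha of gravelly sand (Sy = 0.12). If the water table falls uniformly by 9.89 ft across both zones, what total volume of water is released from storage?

ΔV ≈ 6.47 × 10^5 m³

A₁ = 94 ha = 9.4 × 10^5 m²; A₂ = 120 ha = 1.2 × 10^6 m²
Δh = 9.89 ft = 3.014 m
ΔV₁ = 0.075 × 9.4 × 10^5 × 3.014 = 2.125 × 10^5 m³
ΔV₂ = 0.12 × 1.2 × 10^6 × 3.014 = 4.341 × 10^5 m³
ΔV = ΔV₁ + ΔV₂ = 6.466 × 10^5 m³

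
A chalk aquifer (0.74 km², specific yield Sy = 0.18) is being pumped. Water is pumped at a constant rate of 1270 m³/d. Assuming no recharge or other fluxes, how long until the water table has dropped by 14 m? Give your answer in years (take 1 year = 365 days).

t ≈ 4.02 years

A = 0.74 km² = 7.4 × 10^5 m²
ΔV = Sy × A × Δh = 0.18 × 7.4 × 10^5 × 14 = 1.865 × 10^6 m³
t = ΔV / Q = 1.865 × 10^6 m³ / 1270 m³/d = 1468 d
t = 1468 d ≈ 4.023 years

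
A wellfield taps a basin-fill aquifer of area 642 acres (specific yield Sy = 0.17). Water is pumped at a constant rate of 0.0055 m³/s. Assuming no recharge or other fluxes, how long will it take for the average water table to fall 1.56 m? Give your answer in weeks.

t ≈ 207 weeks

A = 642 acres = 2.598 × 10^6 m²
ΔV = Sy × A × Δh = 0.17 × 2.598 × 10^6 × 1.56 = 6.89 × 10^5 m³
Q = 0.0055 m³/s = 475.2 m³/d
t = ΔV / Q = 6.89 × 10^5 m³ / 475.2 m³/d = 1450 d
t = 1450 d ≈ 207.1 weeks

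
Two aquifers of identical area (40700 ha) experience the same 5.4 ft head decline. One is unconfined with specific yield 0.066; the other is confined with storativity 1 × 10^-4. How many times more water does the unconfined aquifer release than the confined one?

ΔV_u / ΔV_c ≈ 660

A = 40700 ha = 4.07 × 10^8 m²
Δh = 5.4 ft = 1.646 m
Unconfined: ΔV_u = Sy × A × Δh = 0.066 × 4.07 × 10^8 × 1.646 = 4.421 × 10^7 m³
Confined: ΔV_c = S × A × Δh = 1 × 10^-4 × 4.07 × 10^8 × 1.646 = 66990 m³
Ratio = ΔV_u / ΔV_c = Sy / S = 0.066 / 1 × 10^-4 = 660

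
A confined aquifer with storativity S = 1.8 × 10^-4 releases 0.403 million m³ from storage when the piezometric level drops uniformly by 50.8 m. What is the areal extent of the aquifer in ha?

A ≈ 4410 ha

ΔV = 0.403 million m³ = 4.03 × 10^5 m³
A = ΔV / (S × Δh) = 4.03 × 10^5 / (1.8 × 10^-4 × 50.8) = 4.407 × 10^7 m²
A = 4.407 × 10^7 m² = 4407 ha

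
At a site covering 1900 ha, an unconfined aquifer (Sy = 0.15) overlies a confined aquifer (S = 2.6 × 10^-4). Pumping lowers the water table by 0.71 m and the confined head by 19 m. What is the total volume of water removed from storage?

ΔV ≈ 2.12 × 10^6 m³

A = 1900 ha = 1.9 × 10^7 m²
Unconfined: ΔV_u = Sy × A × Δh_u = 0.15 × 1.9 × 10^7 × 0.71 = 2.023 × 10^6 m³
Confined: ΔV_c = S × A × Δh_c = 2.6 × 10^-4 × 1.9 × 10^7 × 19 = 93860 m³
Total ΔV = 2.023 × 10^6 + 93860 = 2.117 × 10^6 m³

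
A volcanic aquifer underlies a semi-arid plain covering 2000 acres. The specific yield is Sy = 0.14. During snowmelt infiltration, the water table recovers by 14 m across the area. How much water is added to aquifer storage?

ΔV ≈ 1.59 × 10^7 m³

A = 2000 acres = 8.094 × 10^6 m²
ΔV = Sy × A × Δh = 0.14 × 8.094 × 10^6 m² × 14 m = 1.586 × 10^7 m³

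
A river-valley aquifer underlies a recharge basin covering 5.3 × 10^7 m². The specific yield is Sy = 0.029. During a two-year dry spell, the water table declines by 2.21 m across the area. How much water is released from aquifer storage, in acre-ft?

ΔV ≈ 2750 acre-ft

ΔV = Sy × A × Δh = 0.029 × 5.3 × 10^7 m² × 2.21 m = 3.397 × 10^6 m³
ΔV = 3.397 × 10^6 m³ = 2754 acre-ft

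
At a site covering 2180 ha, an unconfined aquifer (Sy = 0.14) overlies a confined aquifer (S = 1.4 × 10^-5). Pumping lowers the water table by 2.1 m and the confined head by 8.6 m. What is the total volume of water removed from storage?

ΔV ≈ 6.41 × 10^6 m³

A = 2180 ha = 2.18 × 10^7 m²
Unconfined: ΔV_u = Sy × A × Δh_u = 0.14 × 2.18 × 10^7 × 2.1 = 6.409 × 10^6 m³
Confined: ΔV_c = S × A × Δh_c = 1.4 × 10^-5 × 2.18 × 10^7 × 8.6 = 2625 m³
Total ΔV = 6.409 × 10^6 + 2625 = 6.412 × 10^6 m³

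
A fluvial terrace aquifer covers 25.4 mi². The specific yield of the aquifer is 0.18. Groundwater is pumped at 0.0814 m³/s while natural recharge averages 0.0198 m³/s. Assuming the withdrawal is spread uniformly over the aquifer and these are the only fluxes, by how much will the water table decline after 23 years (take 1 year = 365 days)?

A = 25.4 mi² = 6.579 × 10^7 m²
Net abstraction = 0.0814 − 0.0198 = 0.0616 m³/s
Q_net = 0.0616 m³/s = 5322 m³/d
t = 23 years = 8395 d
ΔV = Q × t = 5322 m³/d × 8395 d = 4.468 × 10^7 m³
Δh = ΔV / (Sy × A) = 4.468 × 10^7 / (0.18 × 6.579 × 10^7) = 3.773 m

Δh ≈ 3.77 m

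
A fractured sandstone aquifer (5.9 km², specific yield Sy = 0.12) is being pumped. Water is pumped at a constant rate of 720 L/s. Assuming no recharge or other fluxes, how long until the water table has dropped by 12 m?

A = 5.9 km² = 5.9 × 10^6 m²
ΔV = Sy × A × Δh = 0.12 × 5.9 × 10^6 × 12 = 8.496 × 10^6 m³
Q = 720 L/s = 62210 m³/d
t = ΔV / Q = 8.496 × 10^6 m³ / 62210 m³/d = 136.6 d

t ≈ 137 days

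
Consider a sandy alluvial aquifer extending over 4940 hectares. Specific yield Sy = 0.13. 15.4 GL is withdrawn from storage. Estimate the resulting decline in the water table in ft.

Δh ≈ 7.87 ft

A = 4940 hectares = 4.94 × 10^7 m²
ΔV = 15.4 GL = 1.54 × 10^7 m³
Δh = ΔV / (Sy × A) = 1.54 × 10^7 m³ / (0.13 × 4.94 × 10^7 m²) = 2.398 m
Δh = 2.398 m = 7.867 ft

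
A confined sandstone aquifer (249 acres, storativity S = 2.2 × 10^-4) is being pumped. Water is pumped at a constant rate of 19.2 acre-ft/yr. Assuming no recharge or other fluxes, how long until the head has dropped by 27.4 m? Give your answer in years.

t ≈ 0.256 years

A = 249 acres = 1.008 × 10^6 m²
ΔV = S × A × Δh = 2.2 × 10^-4 × 1.008 × 10^6 × 27.4 = 6074 m³
Q = 19.2 acre-ft/yr = 64.88 m³/d
t = ΔV / Q = 6074 m³ / 64.88 m³/d = 93.62 d
t = 93.62 d ≈ 0.2565 years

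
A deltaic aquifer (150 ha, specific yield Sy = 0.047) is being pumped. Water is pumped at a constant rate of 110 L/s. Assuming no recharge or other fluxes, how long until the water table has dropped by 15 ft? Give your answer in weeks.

t ≈ 4.84 weeks

A = 150 ha = 1.5 × 10^6 m²
Δh = 15 ft = 4.572 m
ΔV = Sy × A × Δh = 0.047 × 1.5 × 10^6 × 4.572 = 3.223 × 10^5 m³
Q = 110 L/s = 9504 m³/d
t = ΔV / Q = 3.223 × 10^5 m³ / 9504 m³/d = 33.91 d
t = 33.91 d ≈ 4.845 weeks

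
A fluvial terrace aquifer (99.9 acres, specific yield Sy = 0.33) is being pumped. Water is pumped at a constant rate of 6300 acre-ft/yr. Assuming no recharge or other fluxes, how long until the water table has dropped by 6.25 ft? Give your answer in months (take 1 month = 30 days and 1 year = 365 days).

A = 99.9 acres = 4.043 × 10^5 m²
Δh = 6.25 ft = 1.905 m
ΔV = Sy × A × Δh = 0.33 × 4.043 × 10^5 × 1.905 = 2.542 × 10^5 m³
Q = 6300 acre-ft/yr = 21290 m³/d
t = ΔV / Q = 2.542 × 10^5 m³ / 21290 m³/d = 11.94 d
t = 11.94 d ≈ 0.3979 months

t ≈ 0.398 months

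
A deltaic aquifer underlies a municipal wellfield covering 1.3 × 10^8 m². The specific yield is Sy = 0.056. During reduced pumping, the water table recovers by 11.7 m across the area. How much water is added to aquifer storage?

ΔV = Sy × A × Δh = 0.056 × 1.3 × 10^8 m² × 11.7 m = 8.518 × 10^7 m³

ΔV ≈ 8.52 × 10^7 m³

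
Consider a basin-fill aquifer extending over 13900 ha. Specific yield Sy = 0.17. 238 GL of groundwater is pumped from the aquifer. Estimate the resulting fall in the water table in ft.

A = 13900 ha = 1.39 × 10^8 m²
ΔV = 238 GL = 2.38 × 10^8 m³
Δh = ΔV / (Sy × A) = 2.38 × 10^8 m³ / (0.17 × 1.39 × 10^8 m²) = 10.07 m
Δh = 10.07 m = 33.04 ft

Δh ≈ 33 ft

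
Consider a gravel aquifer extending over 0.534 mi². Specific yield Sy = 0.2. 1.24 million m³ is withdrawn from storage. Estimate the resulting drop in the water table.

A = 0.534 mi² = 1.383 × 10^6 m²
ΔV = 1.24 million m³ = 1.24 × 10^6 m³
Δh = ΔV / (Sy × A) = 1.24 × 10^6 m³ / (0.2 × 1.383 × 10^6 m²) = 4.483 m

Δh ≈ 4.48 m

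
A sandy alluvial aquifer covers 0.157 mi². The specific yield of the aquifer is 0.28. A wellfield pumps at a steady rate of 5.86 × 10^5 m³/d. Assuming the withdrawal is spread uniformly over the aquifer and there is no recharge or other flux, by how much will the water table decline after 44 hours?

Δh ≈ 9.44 m

A = 0.157 mi² = 4.066 × 10^5 m²
t = 44 hours = 1.833 d
ΔV = Q × t = 5.86 × 10^5 m³/d × 1.833 d = 1.074 × 10^6 m³
Δh = ΔV / (Sy × A) = 1.074 × 10^6 / (0.28 × 4.066 × 10^5) = 9.436 m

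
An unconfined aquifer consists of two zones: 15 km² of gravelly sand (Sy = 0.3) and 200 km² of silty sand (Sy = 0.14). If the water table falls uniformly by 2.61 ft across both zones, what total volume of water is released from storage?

A₁ = 15 km² = 1.5 × 10^7 m²; A₂ = 200 km² = 2 × 10^8 m²
Δh = 2.61 ft = 0.7955 m
ΔV₁ = 0.3 × 1.5 × 10^7 × 0.7955 = 3.58 × 10^6 m³
ΔV₂ = 0.14 × 2 × 10^8 × 0.7955 = 2.227 × 10^7 m³
ΔV = ΔV₁ + ΔV₂ = 2.585 × 10^7 m³

ΔV ≈ 2.59 × 10^7 m³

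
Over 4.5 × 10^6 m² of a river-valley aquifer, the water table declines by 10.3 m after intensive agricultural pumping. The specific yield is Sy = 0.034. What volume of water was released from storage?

ΔV ≈ 1.58 × 10^6 m³

ΔV = Sy × A × Δh = 0.034 × 4.5 × 10^6 m² × 10.3 m = 1.576 × 10^6 m³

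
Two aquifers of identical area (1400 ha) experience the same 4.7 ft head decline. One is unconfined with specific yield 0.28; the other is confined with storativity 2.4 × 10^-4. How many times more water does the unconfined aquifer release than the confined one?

ΔV_u / ΔV_c ≈ 1170

A = 1400 ha = 1.4 × 10^7 m²
Δh = 4.7 ft = 1.433 m
Unconfined: ΔV_u = Sy × A × Δh = 0.28 × 1.4 × 10^7 × 1.433 = 5.616 × 10^6 m³
Confined: ΔV_c = S × A × Δh = 2.4 × 10^-4 × 1.4 × 10^7 × 1.433 = 4813 m³
Ratio = ΔV_u / ΔV_c = Sy / S = 0.28 / 2.4 × 10^-4 = 1167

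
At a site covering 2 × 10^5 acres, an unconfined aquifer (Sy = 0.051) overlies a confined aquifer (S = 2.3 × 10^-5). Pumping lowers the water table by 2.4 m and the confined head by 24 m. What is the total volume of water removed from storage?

A = 2 × 10^5 acres = 8.094 × 10^8 m²
Unconfined: ΔV_u = Sy × A × Δh_u = 0.051 × 8.094 × 10^8 × 2.4 = 9.907 × 10^7 m³
Confined: ΔV_c = S × A × Δh_c = 2.3 × 10^-5 × 8.094 × 10^8 × 24 = 4.468 × 10^5 m³
Total ΔV = 9.907 × 10^7 + 4.468 × 10^5 = 9.951 × 10^7 m³

ΔV ≈ 9.95 × 10^7 m³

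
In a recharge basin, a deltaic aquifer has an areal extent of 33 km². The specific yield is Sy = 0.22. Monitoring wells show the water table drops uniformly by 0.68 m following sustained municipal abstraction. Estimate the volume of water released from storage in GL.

A = 33 km² = 3.3 × 10^7 m²
ΔV = Sy × A × Δh = 0.22 × 3.3 × 10^7 m² × 0.68 m = 4.937 × 10^6 m³
ΔV = 4.937 × 10^6 m³ = 4.937 GL

ΔV ≈ 4.94 GL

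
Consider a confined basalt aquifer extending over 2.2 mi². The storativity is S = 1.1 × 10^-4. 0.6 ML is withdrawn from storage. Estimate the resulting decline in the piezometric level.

A = 2.2 mi² = 5.698 × 10^6 m²
ΔV = 0.6 ML = 600 m³
Δh = ΔV / (S × A) = 600 m³ / (1.1 × 10^-4 × 5.698 × 10^6 m²) = 0.9573 m

Δh ≈ 0.957 m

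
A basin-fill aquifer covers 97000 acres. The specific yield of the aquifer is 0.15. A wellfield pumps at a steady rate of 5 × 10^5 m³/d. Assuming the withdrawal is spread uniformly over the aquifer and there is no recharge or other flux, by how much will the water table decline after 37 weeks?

A = 97000 acres = 3.925 × 10^8 m²
t = 37 weeks = 259 d
ΔV = Q × t = 5 × 10^5 m³/d × 259 d = 1.295 × 10^8 m³
Δh = ΔV / (Sy × A) = 1.295 × 10^8 / (0.15 × 3.925 × 10^8) = 2.199 m

Δh ≈ 2.2 m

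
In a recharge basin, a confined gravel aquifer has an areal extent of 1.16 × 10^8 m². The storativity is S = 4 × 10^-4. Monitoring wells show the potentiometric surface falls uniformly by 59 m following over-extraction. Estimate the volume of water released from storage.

ΔV = S × A × Δh = 4 × 10^-4 × 1.16 × 10^8 m² × 59 m = 2.738 × 10^6 m³

ΔV ≈ 2.74 × 10^6 m³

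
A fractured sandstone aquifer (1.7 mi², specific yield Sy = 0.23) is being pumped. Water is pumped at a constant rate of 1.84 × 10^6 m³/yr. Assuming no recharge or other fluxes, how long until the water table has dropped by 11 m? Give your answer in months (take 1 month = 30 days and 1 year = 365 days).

t ≈ 73.7 months

A = 1.7 mi² = 4.403 × 10^6 m²
ΔV = Sy × A × Δh = 0.23 × 4.403 × 10^6 × 11 = 1.114 × 10^7 m³
Q = 1.84 × 10^6 m³/yr = 5041 m³/d
t = ΔV / Q = 1.114 × 10^7 m³ / 5041 m³/d = 2210 d
t = 2210 d ≈ 73.66 months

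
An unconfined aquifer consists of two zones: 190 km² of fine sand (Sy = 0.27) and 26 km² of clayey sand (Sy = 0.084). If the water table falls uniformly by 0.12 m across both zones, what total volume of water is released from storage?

A₁ = 190 km² = 1.9 × 10^8 m²; A₂ = 26 km² = 2.6 × 10^7 m²
ΔV₁ = 0.27 × 1.9 × 10^8 × 0.12 = 6.156 × 10^6 m³
ΔV₂ = 0.084 × 2.6 × 10^7 × 0.12 = 2.621 × 10^5 m³
ΔV = ΔV₁ + ΔV₂ = 6.418 × 10^6 m³

ΔV ≈ 6.42 × 10^6 m³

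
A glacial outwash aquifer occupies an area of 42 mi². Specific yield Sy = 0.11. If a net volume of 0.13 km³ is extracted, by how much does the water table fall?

Δh ≈ 10.9 m

A = 42 mi² = 1.088 × 10^8 m²
ΔV = 0.13 km³ = 1.3 × 10^8 m³
Δh = ΔV / (Sy × A) = 1.3 × 10^8 m³ / (0.11 × 1.088 × 10^8 m²) = 10.86 m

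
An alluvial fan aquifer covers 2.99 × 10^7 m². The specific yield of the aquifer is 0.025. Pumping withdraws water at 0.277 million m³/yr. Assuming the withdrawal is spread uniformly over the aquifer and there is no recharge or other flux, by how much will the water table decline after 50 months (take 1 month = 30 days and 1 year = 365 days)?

Q = 0.277 million m³/yr = 758.9 m³/d
t = 50 months = 1500 d
ΔV = Q × t = 758.9 m³/d × 1500 d = 1.138 × 10^6 m³
Δh = ΔV / (Sy × A) = 1.138 × 10^6 / (0.025 × 2.99 × 10^7) = 1.523 m

Δh ≈ 1.52 m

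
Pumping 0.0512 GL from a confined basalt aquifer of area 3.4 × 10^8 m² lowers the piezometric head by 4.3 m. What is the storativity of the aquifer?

ΔV = 0.0512 GL = 51200 m³
S = ΔV / (A × Δh) = 51200 m³ / (3.4 × 10^8 m² × 4.3 m) = 3.502 × 10^-5

S ≈ 3.5 × 10^-5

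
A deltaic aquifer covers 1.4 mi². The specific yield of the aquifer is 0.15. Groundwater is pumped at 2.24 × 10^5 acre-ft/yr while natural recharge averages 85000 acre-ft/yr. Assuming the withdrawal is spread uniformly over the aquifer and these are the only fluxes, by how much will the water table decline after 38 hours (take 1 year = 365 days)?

Δh ≈ 1.37 m

A = 1.4 mi² = 3.626 × 10^6 m²
Net abstraction = 2.24 × 10^5 − 85000 = 1.39 × 10^5 acre-ft/yr
Q_net = 1.39 × 10^5 acre-ft/yr = 4.697 × 10^5 m³/d
t = 38 hours = 1.583 d
ΔV = Q × t = 4.697 × 10^5 m³/d × 1.583 d = 7.438 × 10^5 m³
Δh = ΔV / (Sy × A) = 7.438 × 10^5 / (0.15 × 3.626 × 10^6) = 1.367 m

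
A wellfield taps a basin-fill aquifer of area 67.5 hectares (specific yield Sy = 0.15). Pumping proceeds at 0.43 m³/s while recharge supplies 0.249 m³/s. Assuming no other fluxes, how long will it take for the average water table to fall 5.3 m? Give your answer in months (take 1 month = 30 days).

A = 67.5 hectares = 6.75 × 10^5 m²
ΔV = Sy × A × Δh = 0.15 × 6.75 × 10^5 × 5.3 = 5.366 × 10^5 m³
Net withdrawal = 0.43 − 0.249 = 0.181 m³/s = 15640 m³/d
t = ΔV / Q = 5.366 × 10^5 m³ / 15640 m³/d = 34.31 d
t = 34.31 d ≈ 1.144 months

t ≈ 1.14 months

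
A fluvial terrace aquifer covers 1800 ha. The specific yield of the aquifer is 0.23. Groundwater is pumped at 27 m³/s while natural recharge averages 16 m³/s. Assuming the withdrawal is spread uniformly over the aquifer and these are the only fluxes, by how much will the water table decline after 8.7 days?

Δh ≈ 2 m

A = 1800 ha = 1.8 × 10^7 m²
Net abstraction = 27 − 16 = 11 m³/s
Q_net = 11 m³/s = 9.504 × 10^5 m³/d
ΔV = Q × t = 9.504 × 10^5 m³/d × 8.7 d = 8.268 × 10^6 m³
Δh = ΔV / (Sy × A) = 8.268 × 10^6 / (0.23 × 1.8 × 10^7) = 1.997 m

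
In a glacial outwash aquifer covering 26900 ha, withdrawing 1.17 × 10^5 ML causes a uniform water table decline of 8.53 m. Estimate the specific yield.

A = 26900 ha = 2.69 × 10^8 m²
ΔV = 1.17 × 10^5 ML = 1.17 × 10^8 m³
Sy = ΔV / (A × Δh) = 1.17 × 10^8 m³ / (2.69 × 10^8 m² × 8.53 m) = 0.05099

Sy ≈ 0.051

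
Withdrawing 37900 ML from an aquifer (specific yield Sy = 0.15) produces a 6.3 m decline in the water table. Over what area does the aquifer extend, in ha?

ΔV = 37900 ML = 3.79 × 10^7 m³
A = ΔV / (Sy × Δh) = 3.79 × 10^7 / (0.15 × 6.3) = 4.011 × 10^7 m²
A = 4.011 × 10^7 m² = 4011 ha

A ≈ 4010 ha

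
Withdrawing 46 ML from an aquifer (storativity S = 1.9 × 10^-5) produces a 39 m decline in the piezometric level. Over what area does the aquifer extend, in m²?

ΔV = 46 ML = 46000 m³
A = ΔV / (S × Δh) = 46000 / (1.9 × 10^-5 × 39) = 6.208 × 10^7 m²

A ≈ 6.21 × 10^7 m²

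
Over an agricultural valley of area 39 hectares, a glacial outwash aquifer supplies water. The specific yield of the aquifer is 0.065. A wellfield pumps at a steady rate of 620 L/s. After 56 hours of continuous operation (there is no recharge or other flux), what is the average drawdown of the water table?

Δh ≈ 4.93 m

A = 39 hectares = 3.9 × 10^5 m²
Q = 620 L/s = 53570 m³/d
t = 56 hours = 2.333 d
ΔV = Q × t = 53570 m³/d × 2.333 d = 1.25 × 10^5 m³
Δh = ΔV / (Sy × A) = 1.25 × 10^5 / (0.065 × 3.9 × 10^5) = 4.931 m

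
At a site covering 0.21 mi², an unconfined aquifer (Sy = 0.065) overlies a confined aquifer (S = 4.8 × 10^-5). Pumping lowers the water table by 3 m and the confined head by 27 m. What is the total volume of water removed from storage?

A = 0.21 mi² = 5.439 × 10^5 m²
Unconfined: ΔV_u = Sy × A × Δh_u = 0.065 × 5.439 × 10^5 × 3 = 1.061 × 10^5 m³
Confined: ΔV_c = S × A × Δh_c = 4.8 × 10^-5 × 5.439 × 10^5 × 27 = 704.9 m³
Total ΔV = 1.061 × 10^5 + 704.9 = 1.068 × 10^5 m³

ΔV ≈ 1.07 × 10^5 m³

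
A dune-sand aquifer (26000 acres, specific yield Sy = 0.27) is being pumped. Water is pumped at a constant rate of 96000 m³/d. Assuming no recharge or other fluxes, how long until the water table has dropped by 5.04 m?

A = 26000 acres = 1.052 × 10^8 m²
ΔV = Sy × A × Δh = 0.27 × 1.052 × 10^8 × 5.04 = 1.432 × 10^8 m³
t = ΔV / Q = 1.432 × 10^8 m³ / 96000 m³/d = 1491 d

t ≈ 1490 days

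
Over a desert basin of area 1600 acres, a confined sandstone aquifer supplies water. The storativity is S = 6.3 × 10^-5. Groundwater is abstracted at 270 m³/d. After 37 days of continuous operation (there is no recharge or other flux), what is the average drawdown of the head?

A = 1600 acres = 6.475 × 10^6 m²
ΔV = Q × t = 270 m³/d × 37 d = 9990 m³
Δh = ΔV / (S × A) = 9990 / (6.3 × 10^-5 × 6.475 × 10^6) = 24.49 m

Δh ≈ 24.5 m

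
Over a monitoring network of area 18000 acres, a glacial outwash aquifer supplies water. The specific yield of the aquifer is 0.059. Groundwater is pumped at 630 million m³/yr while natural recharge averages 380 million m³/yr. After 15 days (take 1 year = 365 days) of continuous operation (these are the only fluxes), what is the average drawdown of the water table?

Δh ≈ 2.39 m

A = 18000 acres = 7.284 × 10^7 m²
Net abstraction = 630 − 380 = 250 million m³/yr
Q_net = 250 million m³/yr = 6.849 × 10^5 m³/d
ΔV = Q × t = 6.849 × 10^5 m³/d × 15 d = 1.027 × 10^7 m³
Δh = ΔV / (Sy × A) = 1.027 × 10^7 / (0.059 × 7.284 × 10^7) = 2.391 m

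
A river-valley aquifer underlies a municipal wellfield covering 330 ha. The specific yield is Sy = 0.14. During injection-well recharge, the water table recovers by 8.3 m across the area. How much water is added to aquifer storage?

A = 330 ha = 3.3 × 10^6 m²
ΔV = Sy × A × Δh = 0.14 × 3.3 × 10^6 m² × 8.3 m = 3.835 × 10^6 m³

ΔV ≈ 3.83 × 10^6 m³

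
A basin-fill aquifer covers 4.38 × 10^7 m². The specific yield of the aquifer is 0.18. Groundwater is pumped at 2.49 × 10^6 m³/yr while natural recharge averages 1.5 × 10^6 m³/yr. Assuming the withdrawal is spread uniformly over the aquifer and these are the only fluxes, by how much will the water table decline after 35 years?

Δh ≈ 4.39 m

Net abstraction = 2.49 × 10^6 − 1.5 × 10^6 = 9.9 × 10^5 m³/yr
Q_net = 9.9 × 10^5 m³/yr = 2712 m³/d
t = 35 years = 12780 d
ΔV = Q × t = 2712 m³/d × 12780 d = 3.465 × 10^7 m³
Δh = ΔV / (Sy × A) = 3.465 × 10^7 / (0.18 × 4.38 × 10^7) = 4.395 m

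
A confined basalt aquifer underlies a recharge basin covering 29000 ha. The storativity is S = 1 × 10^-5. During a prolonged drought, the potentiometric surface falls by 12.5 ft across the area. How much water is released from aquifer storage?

A = 29000 ha = 2.9 × 10^8 m²
Δh = 12.5 ft = 3.81 m
ΔV = S × A × Δh = 1 × 10^-5 × 2.9 × 10^8 m² × 3.81 m = 11050 m³

ΔV ≈ 11000 m³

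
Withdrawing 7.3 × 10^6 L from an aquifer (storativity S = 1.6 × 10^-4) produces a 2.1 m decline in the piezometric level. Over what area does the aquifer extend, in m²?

ΔV = 7.3 × 10^6 L = 7300 m³
A = ΔV / (S × Δh) = 7300 / (1.6 × 10^-4 × 2.1) = 2.173 × 10^7 m²

A ≈ 2.17 × 10^7 m²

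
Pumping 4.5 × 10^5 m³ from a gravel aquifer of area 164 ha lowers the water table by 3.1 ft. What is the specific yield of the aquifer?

A = 164 ha = 1.64 × 10^6 m²
Δh = 3.1 ft = 0.9449 m
Sy = ΔV / (A × Δh) = 4.5 × 10^5 m³ / (1.64 × 10^6 m² × 0.9449 m) = 0.2904

Sy ≈ 0.29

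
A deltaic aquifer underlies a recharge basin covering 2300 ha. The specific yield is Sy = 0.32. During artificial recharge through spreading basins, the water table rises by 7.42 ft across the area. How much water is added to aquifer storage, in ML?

ΔV ≈ 16600 ML

A = 2300 ha = 2.3 × 10^7 m²
Δh = 7.42 ft = 2.262 m
ΔV = Sy × A × Δh = 0.32 × 2.3 × 10^7 m² × 2.262 m = 1.665 × 10^7 m³
ΔV = 1.665 × 10^7 m³ = 16650 ML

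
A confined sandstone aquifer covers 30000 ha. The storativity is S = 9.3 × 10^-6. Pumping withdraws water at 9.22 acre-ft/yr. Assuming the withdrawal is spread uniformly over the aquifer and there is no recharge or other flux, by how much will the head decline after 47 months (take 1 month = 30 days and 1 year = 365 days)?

Δh ≈ 15.7 m

A = 30000 ha = 3 × 10^8 m²
Q = 9.22 acre-ft/yr = 31.16 m³/d
t = 47 months = 1410 d
ΔV = Q × t = 31.16 m³/d × 1410 d = 43930 m³
Δh = ΔV / (S × A) = 43930 / (9.3 × 10^-6 × 3 × 10^8) = 15.75 m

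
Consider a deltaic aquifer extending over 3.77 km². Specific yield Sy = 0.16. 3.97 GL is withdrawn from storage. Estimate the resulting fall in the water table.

Δh ≈ 6.58 m

A = 3.77 km² = 3.77 × 10^6 m²
ΔV = 3.97 GL = 3.97 × 10^6 m³
Δh = ΔV / (Sy × A) = 3.97 × 10^6 m³ / (0.16 × 3.77 × 10^6 m²) = 6.582 m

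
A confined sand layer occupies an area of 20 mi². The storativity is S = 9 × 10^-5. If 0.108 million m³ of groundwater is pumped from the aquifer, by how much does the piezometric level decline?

A = 20 mi² = 5.18 × 10^7 m²
ΔV = 0.108 million m³ = 1.08 × 10^5 m³
Δh = ΔV / (S × A) = 1.08 × 10^5 m³ / (9 × 10^-5 × 5.18 × 10^7 m²) = 23.17 m

Δh ≈ 23.2 m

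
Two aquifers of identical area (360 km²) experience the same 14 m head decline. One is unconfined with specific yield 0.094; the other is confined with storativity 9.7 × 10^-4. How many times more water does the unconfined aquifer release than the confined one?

ΔV_u / ΔV_c ≈ 96.9

A = 360 km² = 3.6 × 10^8 m²
Unconfined: ΔV_u = Sy × A × Δh = 0.094 × 3.6 × 10^8 × 14 = 4.738 × 10^8 m³
Confined: ΔV_c = S × A × Δh = 9.7 × 10^-4 × 3.6 × 10^8 × 14 = 4.889 × 10^6 m³
Ratio = ΔV_u / ΔV_c = Sy / S = 0.094 / 9.7 × 10^-4 = 96.91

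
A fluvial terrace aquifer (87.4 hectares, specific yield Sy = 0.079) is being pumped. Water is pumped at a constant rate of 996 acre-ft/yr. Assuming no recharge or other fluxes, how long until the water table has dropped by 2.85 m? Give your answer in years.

A = 87.4 hectares = 8.74 × 10^5 m²
ΔV = Sy × A × Δh = 0.079 × 8.74 × 10^5 × 2.85 = 1.968 × 10^5 m³
Q = 996 acre-ft/yr = 3366 m³/d
t = ΔV / Q = 1.968 × 10^5 m³ / 3366 m³/d = 58.46 d
t = 58.46 d ≈ 0.1602 years

t ≈ 0.16 years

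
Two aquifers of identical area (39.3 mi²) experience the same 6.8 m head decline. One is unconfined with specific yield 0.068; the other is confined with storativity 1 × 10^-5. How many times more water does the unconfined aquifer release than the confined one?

ΔV_u / ΔV_c ≈ 6800

A = 39.3 mi² = 1.018 × 10^8 m²
Unconfined: ΔV_u = Sy × A × Δh = 0.068 × 1.018 × 10^8 × 6.8 = 4.707 × 10^7 m³
Confined: ΔV_c = S × A × Δh = 1 × 10^-5 × 1.018 × 10^8 × 6.8 = 6921 m³
Ratio = ΔV_u / ΔV_c = Sy / S = 0.068 / 1 × 10^-5 = 6800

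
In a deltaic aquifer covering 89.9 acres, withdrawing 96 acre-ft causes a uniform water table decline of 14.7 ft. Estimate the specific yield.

Sy ≈ 0.073

A = 89.9 acres = 3.638 × 10^5 m²
Δh = 14.7 ft = 4.481 m
ΔV = 96 acre-ft = 1.184 × 10^5 m³
Sy = ΔV / (A × Δh) = 1.184 × 10^5 m³ / (3.638 × 10^5 m² × 4.481 m) = 0.07264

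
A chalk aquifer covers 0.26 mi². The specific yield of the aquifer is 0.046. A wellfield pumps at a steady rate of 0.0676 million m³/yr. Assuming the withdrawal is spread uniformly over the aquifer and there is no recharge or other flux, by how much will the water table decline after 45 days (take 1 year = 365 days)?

A = 0.26 mi² = 6.734 × 10^5 m²
Q = 0.0676 million m³/yr = 185.2 m³/d
ΔV = Q × t = 185.2 m³/d × 45 d = 8334 m³
Δh = ΔV / (Sy × A) = 8334 / (0.046 × 6.734 × 10^5) = 0.2691 m

Δh ≈ 0.269 m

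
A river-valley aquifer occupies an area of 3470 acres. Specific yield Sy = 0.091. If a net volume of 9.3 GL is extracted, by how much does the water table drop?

Δh ≈ 7.28 m

A = 3470 acres = 1.404 × 10^7 m²
ΔV = 9.3 GL = 9.3 × 10^6 m³
Δh = ΔV / (Sy × A) = 9.3 × 10^6 m³ / (0.091 × 1.404 × 10^7 m²) = 7.278 m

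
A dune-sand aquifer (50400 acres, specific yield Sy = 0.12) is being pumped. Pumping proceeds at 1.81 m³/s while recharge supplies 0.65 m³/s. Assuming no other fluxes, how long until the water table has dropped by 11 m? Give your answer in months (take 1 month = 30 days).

t ≈ 89.5 months

A = 50400 acres = 2.04 × 10^8 m²
ΔV = Sy × A × Δh = 0.12 × 2.04 × 10^8 × 11 = 2.692 × 10^8 m³
Net withdrawal = 1.81 − 0.65 = 1.16 m³/s = 1.002 × 10^5 m³/d
t = ΔV / Q = 2.692 × 10^8 m³ / 1.002 × 10^5 m³/d = 2686 d
t = 2686 d ≈ 89.54 months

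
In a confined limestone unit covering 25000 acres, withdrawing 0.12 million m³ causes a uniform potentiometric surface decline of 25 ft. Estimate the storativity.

A = 25000 acres = 1.012 × 10^8 m²
Δh = 25 ft = 7.62 m
ΔV = 0.12 million m³ = 1.2 × 10^5 m³
S = ΔV / (A × Δh) = 1.2 × 10^5 m³ / (1.012 × 10^8 m² × 7.62 m) = 1.557 × 10^-4

S ≈ 1.6 × 10^-4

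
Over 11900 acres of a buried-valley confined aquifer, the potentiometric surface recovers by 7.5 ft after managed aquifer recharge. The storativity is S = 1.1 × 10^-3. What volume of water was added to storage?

A = 11900 acres = 4.816 × 10^7 m²
Δh = 7.5 ft = 2.286 m
ΔV = S × A × Δh = 0.0011 × 4.816 × 10^7 m² × 2.286 m = 1.211 × 10^5 m³

ΔV ≈ 1.21 × 10^5 m³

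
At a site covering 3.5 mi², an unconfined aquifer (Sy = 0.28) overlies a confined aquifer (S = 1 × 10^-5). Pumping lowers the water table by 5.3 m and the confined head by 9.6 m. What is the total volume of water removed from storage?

A = 3.5 mi² = 9.065 × 10^6 m²
Unconfined: ΔV_u = Sy × A × Δh_u = 0.28 × 9.065 × 10^6 × 5.3 = 1.345 × 10^7 m³
Confined: ΔV_c = S × A × Δh_c = 1 × 10^-5 × 9.065 × 10^6 × 9.6 = 870.2 m³
Total ΔV = 1.345 × 10^7 + 870.2 = 1.345 × 10^7 m³

ΔV ≈ 1.35 × 10^7 m³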